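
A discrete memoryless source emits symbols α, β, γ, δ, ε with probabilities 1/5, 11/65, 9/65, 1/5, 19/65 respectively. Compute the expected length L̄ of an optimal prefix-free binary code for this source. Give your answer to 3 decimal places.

Repeatedly combine the two least-probable nodes; the expected code length is the sum of the merged weights.
merge 9/65 + 11/65 → 4/13
merge 1/5 + 1/5 → 2/5
merge 19/65 + 4/13 → 3/5
merge 2/5 + 3/5 → 1
L = 4/13 + 2/5 + 3/5 + 1 = 30/13 ≈ 2.308 bits/symbol.

2.308 bits/symbol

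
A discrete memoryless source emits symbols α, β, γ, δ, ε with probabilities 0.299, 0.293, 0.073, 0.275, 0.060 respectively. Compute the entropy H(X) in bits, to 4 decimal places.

H = −Σ pᵢ log₂ pᵢ.
−0.299·log₂(0.299) = 0.5208
−0.293·log₂(0.293) = 0.5189
−0.073·log₂(0.073) = 0.2756
−0.275·log₂(0.275) = 0.5122
−0.060·log₂(0.060) = 0.2435
Sum ≈ 2.0711 → 2.0711 bits.

2.0711 bits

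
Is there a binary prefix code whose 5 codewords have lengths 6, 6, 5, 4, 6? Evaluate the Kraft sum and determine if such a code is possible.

0.140625; yes

With common denominator 2^6 = 64: Σ 2^(−ℓᵢ) = 1/64 + 1/64 + 2/64 + 4/64 + 1/64 = 9/64 = 0.140625.
Kraft's inequality requires Σ ≤ 1; here Σ = 0.140625 ≤ 1, so such a prefix code exists.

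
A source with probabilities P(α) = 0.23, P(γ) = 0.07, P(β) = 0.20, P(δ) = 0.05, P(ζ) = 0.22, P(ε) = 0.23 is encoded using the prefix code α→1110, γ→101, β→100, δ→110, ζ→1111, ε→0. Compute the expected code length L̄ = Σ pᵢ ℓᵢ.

L̄ = Σ pᵢ·ℓᵢ = 0.23·4 + 0.07·3 + 0.20·3 + 0.05·3 + 0.22·4 + 0.23·1 = 2.99 bits/symbol.

2.99 bits/symbol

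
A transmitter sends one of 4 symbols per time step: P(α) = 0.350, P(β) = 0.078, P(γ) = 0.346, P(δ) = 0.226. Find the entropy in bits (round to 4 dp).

H = −Σ pᵢ log₂ pᵢ.
−0.350·log₂(0.350) = 0.5301
−0.078·log₂(0.078) = 0.2871
−0.346·log₂(0.346) = 0.5298
−0.226·log₂(0.226) = 0.4849
Sum ≈ 1.8319 → 1.8319 bits.

1.8319 bits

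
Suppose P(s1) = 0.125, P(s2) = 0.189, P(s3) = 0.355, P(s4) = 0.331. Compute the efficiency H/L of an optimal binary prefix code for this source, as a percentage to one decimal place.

96.4%

Entropy H = −Σ p log₂ p ≈ 1.8877 bits.
Huffman merges: 1/8+189/1000→157/500; 157/500+331/1000→129/200; 71/200+129/200→1. L = 1959/1000 ≈ 1.9590.
Efficiency = H/L = 1.8877/1.9590 = 96.4%.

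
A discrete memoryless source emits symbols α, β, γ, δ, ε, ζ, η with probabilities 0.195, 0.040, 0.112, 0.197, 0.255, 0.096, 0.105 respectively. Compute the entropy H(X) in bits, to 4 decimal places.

2.6298 bits

H = −Σ pᵢ log₂ pᵢ.
−0.195·log₂(0.195) = 0.4599
−0.040·log₂(0.040) = 0.1858
−0.112·log₂(0.112) = 0.3537
−0.197·log₂(0.197) = 0.4617
−0.255·log₂(0.255) = 0.5027
−0.096·log₂(0.096) = 0.3246
−0.105·log₂(0.105) = 0.3414
Sum ≈ 2.6298 → 2.6298 bits.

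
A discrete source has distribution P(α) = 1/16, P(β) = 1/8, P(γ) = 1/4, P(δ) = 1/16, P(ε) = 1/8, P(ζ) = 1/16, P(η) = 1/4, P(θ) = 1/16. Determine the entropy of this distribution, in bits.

2.75 bits

Each probability is a power of 1/2, so log₂(1/p) is an integer.
H = Σ p·log₂(1/p) = 1/16·4 + 1/8·3 + 1/4·2 + 1/16·4 + 1/8·3 + 1/16·4 + 1/4·2 + 1/16·4 = 2.75 bits.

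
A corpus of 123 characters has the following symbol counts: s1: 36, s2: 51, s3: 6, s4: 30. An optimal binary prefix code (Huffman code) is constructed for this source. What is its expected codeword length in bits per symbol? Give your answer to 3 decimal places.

1.878 bits/symbol

Probabilities are the counts divided by 123.
Repeatedly combine the two least-probable nodes; the expected code length is the sum of the merged weights.
merge 2/41 + 10/41 → 12/41
merge 12/41 + 12/41 → 24/41
merge 17/41 + 24/41 → 1
L = 12/41 + 24/41 + 1 = 77/41 ≈ 1.878 bits/symbol.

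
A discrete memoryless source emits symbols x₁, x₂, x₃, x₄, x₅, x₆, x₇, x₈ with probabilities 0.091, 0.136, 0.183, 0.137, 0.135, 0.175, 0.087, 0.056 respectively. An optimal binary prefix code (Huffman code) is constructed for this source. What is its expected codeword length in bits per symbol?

2.96 bits/symbol

Repeatedly combine the two least-probable nodes; the expected code length is the sum of the merged weights.
merge 7/125 + 87/1000 → 143/1000
merge 91/1000 + 27/200 → 113/500
merge 17/125 + 137/1000 → 273/1000
merge 143/1000 + 7/40 → 159/500
merge 183/1000 + 113/500 → 409/1000
merge 273/1000 + 159/500 → 591/1000
merge 409/1000 + 591/1000 → 1
L = 143/1000 + 113/500 + 273/1000 + 159/500 + 409/1000 + 591/1000 + 1 = 74/25 = 2.96 bits/symbol.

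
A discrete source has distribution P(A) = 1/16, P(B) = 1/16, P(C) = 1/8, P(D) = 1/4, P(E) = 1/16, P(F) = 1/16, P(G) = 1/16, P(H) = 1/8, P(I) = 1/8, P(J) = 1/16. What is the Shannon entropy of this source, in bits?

Each probability is a power of 1/2, so log₂(1/p) is an integer.
H = Σ p·log₂(1/p) = 1/16·4 + 1/16·4 + 1/8·3 + 1/4·2 + 1/16·4 + 1/16·4 + 1/16·4 + 1/8·3 + 1/8·3 + 1/16·4 = 3.125 bits.

3.125 bits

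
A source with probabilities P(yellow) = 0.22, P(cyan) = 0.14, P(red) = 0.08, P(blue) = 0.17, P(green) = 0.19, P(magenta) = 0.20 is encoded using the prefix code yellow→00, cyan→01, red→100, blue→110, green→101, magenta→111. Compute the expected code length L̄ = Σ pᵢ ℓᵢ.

2.64 bits/symbol

L̄ = Σ pᵢ·ℓᵢ = 0.22·2 + 0.14·2 + 0.08·3 + 0.17·3 + 0.19·3 + 0.20·3 = 2.64 bits/symbol.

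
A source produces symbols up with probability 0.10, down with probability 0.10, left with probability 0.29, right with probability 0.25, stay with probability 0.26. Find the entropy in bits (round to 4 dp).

H = −Σ pᵢ log₂ pᵢ.
−0.10·log₂(0.10) = 0.3322
−0.10·log₂(0.10) = 0.3322
−0.29·log₂(0.29) = 0.5179
−0.25·log₂(0.25) = 0.5000
−0.26·log₂(0.26) = 0.5053
Sum ≈ 2.1876 → 2.1876 bits.

2.1876 bits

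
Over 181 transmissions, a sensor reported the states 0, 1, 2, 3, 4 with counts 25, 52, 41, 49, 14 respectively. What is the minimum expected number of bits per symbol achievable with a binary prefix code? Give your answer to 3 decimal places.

2.215 bits/symbol

Probabilities are the counts divided by 181.
Repeatedly combine the two least-probable nodes; the expected code length is the sum of the merged weights.
merge 14/181 + 25/181 → 39/181
merge 39/181 + 41/181 → 80/181
merge 49/181 + 52/181 → 101/181
merge 80/181 + 101/181 → 1
L = 39/181 + 80/181 + 101/181 + 1 = 401/181 ≈ 2.215 bits/symbol.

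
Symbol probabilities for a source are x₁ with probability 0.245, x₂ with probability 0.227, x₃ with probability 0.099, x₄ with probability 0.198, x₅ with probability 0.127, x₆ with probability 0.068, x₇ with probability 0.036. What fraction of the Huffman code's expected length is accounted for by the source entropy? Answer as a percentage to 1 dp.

98.4%

Entropy H = −Σ p log₂ p ≈ 2.5901 bits.
Huffman merges: 9/250+17/250→13/125; 99/1000+13/125→203/1000; 127/1000+99/500→13/40; 203/1000+227/1000→43/100; 49/200+13/40→57/100; 43/100+57/100→1. L = 329/125 ≈ 2.6320.
Efficiency = H/L = 2.5901/2.6320 = 98.4%.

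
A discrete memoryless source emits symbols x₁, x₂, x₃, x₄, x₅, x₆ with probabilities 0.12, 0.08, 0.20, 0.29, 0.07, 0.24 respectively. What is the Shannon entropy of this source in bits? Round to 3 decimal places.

H = −Σ pᵢ log₂ pᵢ.
−0.12·log₂(0.12) = 0.3671
−0.08·log₂(0.08) = 0.2915
−0.20·log₂(0.20) = 0.4644
−0.29·log₂(0.29) = 0.5179
−0.07·log₂(0.07) = 0.2686
−0.24·log₂(0.24) = 0.4941
Sum ≈ 2.4036 → 2.404 bits.

2.404 bits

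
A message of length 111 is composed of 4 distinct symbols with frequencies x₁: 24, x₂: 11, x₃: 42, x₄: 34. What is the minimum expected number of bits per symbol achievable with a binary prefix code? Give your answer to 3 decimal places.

Probabilities are the counts divided by 111.
Repeatedly combine the two least-probable nodes; the expected code length is the sum of the merged weights.
merge 11/111 + 8/37 → 35/111
merge 34/111 + 35/111 → 23/37
merge 14/37 + 23/37 → 1
L = 35/111 + 23/37 + 1 = 215/111 ≈ 1.937 bits/symbol.

1.937 bits/symbol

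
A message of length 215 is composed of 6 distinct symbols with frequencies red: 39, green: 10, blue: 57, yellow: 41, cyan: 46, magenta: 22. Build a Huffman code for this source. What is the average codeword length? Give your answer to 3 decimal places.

2.479 bits/symbol

Probabilities are the counts divided by 215.
Repeatedly combine the two least-probable nodes; the expected code length is the sum of the merged weights.
merge 2/43 + 22/215 → 32/215
merge 32/215 + 39/215 → 71/215
merge 41/215 + 46/215 → 87/215
merge 57/215 + 71/215 → 128/215
merge 87/215 + 128/215 → 1
L = 32/215 + 71/215 + 87/215 + 128/215 + 1 = 533/215 ≈ 2.479 bits/symbol.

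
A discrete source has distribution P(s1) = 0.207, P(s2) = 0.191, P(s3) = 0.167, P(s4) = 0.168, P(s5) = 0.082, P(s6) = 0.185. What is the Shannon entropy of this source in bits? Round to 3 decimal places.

2.536 bits

H = −Σ pᵢ log₂ pᵢ.
−0.207·log₂(0.207) = 0.4704
−0.191·log₂(0.191) = 0.4562
−0.167·log₂(0.167) = 0.4312
−0.168·log₂(0.168) = 0.4323
−0.082·log₂(0.082) = 0.2959
−0.185·log₂(0.185) = 0.4504
Sum ≈ 2.5363 → 2.536 bits.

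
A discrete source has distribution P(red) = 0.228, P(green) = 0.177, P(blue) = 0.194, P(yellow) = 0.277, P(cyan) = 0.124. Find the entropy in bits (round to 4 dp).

H = −Σ pᵢ log₂ pᵢ.
−0.228·log₂(0.228) = 0.4863
−0.177·log₂(0.177) = 0.4422
−0.194·log₂(0.194) = 0.4590
−0.277·log₂(0.277) = 0.5130
−0.124·log₂(0.124) = 0.3734
Sum ≈ 2.2739 → 2.2739 bits.

2.2739 bits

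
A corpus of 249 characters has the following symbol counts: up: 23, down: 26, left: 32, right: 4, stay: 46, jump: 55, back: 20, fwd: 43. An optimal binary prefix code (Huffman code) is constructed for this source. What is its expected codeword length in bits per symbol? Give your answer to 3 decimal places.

2.876 bits/symbol

Probabilities are the counts divided by 249.
Repeatedly combine the two least-probable nodes; the expected code length is the sum of the merged weights.
merge 4/249 + 20/249 → 8/83
merge 23/249 + 8/83 → 47/249
merge 26/249 + 32/249 → 58/249
merge 43/249 + 46/249 → 89/249
merge 47/249 + 55/249 → 34/83
merge 58/249 + 89/249 → 49/83
merge 34/83 + 49/83 → 1
L = 8/83 + 47/249 + 58/249 + 89/249 + 34/83 + 49/83 + 1 = 716/249 ≈ 2.876 bits/symbol.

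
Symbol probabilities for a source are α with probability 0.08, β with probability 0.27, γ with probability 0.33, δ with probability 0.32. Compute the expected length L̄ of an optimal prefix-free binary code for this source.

2 bits/symbol

Repeatedly combine the two least-probable nodes; the expected code length is the sum of the merged weights.
merge 2/25 + 27/100 → 7/20
merge 8/25 + 33/100 → 13/20
merge 7/20 + 13/20 → 1
L = 7/20 + 13/20 + 1 = 2 bits/symbol.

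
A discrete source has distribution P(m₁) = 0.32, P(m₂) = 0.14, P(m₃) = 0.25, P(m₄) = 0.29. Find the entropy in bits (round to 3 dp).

1.941 bits

H = −Σ pᵢ log₂ pᵢ.
−0.32·log₂(0.32) = 0.5260
−0.14·log₂(0.14) = 0.3971
−0.25·log₂(0.25) = 0.5000
−0.29·log₂(0.29) = 0.5179
Sum ≈ 1.9410 → 1.941 bits.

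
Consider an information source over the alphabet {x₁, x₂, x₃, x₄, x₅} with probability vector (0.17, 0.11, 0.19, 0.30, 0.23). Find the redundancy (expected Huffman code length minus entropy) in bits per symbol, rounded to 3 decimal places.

Entropy H = −Σ p log₂ p ≈ 2.2489 bits.
Huffman merges: 11/100+17/100→7/25; 19/100+23/100→21/50; 7/25+3/10→29/50; 21/50+29/50→1. L = 57/25 ≈ 2.2800.
L − H = 2.2800 − 2.2489 = 0.031 bits.

0.031 bits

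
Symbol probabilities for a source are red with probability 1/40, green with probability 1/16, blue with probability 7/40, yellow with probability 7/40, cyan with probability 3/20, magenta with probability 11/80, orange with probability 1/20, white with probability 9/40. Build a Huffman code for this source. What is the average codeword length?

Repeatedly combine the two least-probable nodes; the expected code length is the sum of the merged weights.
merge 1/40 + 1/20 → 3/40
merge 1/16 + 3/40 → 11/80
merge 11/80 + 11/80 → 11/40
merge 3/20 + 7/40 → 13/40
merge 7/40 + 9/40 → 2/5
merge 11/40 + 13/40 → 3/5
merge 2/5 + 3/5 → 1
L = 3/40 + 11/80 + 11/40 + 13/40 + 2/5 + 3/5 + 1 = 45/16 = 2.8125 bits/symbol.

2.8125 bits/symbol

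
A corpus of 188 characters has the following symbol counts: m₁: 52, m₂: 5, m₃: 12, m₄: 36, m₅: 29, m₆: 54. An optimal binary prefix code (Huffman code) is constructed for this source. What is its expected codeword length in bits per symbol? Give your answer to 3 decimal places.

Probabilities are the counts divided by 188.
Repeatedly combine the two least-probable nodes; the expected code length is the sum of the merged weights.
merge 5/188 + 3/47 → 17/188
merge 17/188 + 29/188 → 23/94
merge 9/47 + 23/94 → 41/94
merge 13/47 + 27/94 → 53/94
merge 41/94 + 53/94 → 1
L = 17/188 + 23/94 + 41/94 + 53/94 + 1 = 439/188 ≈ 2.335 bits/symbol.

2.335 bits/symbol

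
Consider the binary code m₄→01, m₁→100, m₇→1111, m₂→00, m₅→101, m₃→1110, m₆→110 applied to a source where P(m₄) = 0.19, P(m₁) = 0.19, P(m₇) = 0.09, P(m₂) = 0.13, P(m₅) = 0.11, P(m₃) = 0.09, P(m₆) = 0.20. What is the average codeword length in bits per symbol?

2.86 bits/symbol

L̄ = Σ pᵢ·ℓᵢ = 0.19·2 + 0.19·3 + 0.09·4 + 0.13·2 + 0.11·3 + 0.09·4 + 0.20·3 = 2.86 bits/symbol.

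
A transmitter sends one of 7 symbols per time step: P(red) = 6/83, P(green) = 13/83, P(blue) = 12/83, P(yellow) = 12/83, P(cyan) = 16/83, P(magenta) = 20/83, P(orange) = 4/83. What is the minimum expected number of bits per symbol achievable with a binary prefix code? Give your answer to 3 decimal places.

Repeatedly combine the two least-probable nodes; the expected code length is the sum of the merged weights.
merge 4/83 + 6/83 → 10/83
merge 10/83 + 12/83 → 22/83
merge 12/83 + 13/83 → 25/83
merge 16/83 + 20/83 → 36/83
merge 22/83 + 25/83 → 47/83
merge 36/83 + 47/83 → 1
L = 10/83 + 22/83 + 25/83 + 36/83 + 47/83 + 1 = 223/83 ≈ 2.687 bits/symbol.

2.687 bits/symbol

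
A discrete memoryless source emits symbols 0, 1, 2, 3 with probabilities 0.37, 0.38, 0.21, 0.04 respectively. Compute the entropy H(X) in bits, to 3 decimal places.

H = −Σ pᵢ log₂ pᵢ.
−0.37·log₂(0.37) = 0.5307
−0.38·log₂(0.38) = 0.5305
−0.21·log₂(0.21) = 0.4728
−0.04·log₂(0.04) = 0.1858
Sum ≈ 1.7198 → 1.720 bits.

1.720 bits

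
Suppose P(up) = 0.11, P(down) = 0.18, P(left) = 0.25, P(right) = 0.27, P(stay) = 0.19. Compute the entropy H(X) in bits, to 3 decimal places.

H = −Σ pᵢ log₂ pᵢ.
−0.11·log₂(0.11) = 0.3503
−0.18·log₂(0.18) = 0.4453
−0.25·log₂(0.25) = 0.5000
−0.27·log₂(0.27) = 0.5100
−0.19·log₂(0.19) = 0.4552
Sum ≈ 2.2608 → 2.261 bits.

2.261 bits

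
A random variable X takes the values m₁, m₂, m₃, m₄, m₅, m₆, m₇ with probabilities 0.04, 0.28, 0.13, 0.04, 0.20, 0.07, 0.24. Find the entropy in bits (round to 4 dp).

2.4954 bits

H = −Σ pᵢ log₂ pᵢ.
−0.04·log₂(0.04) = 0.1858
−0.28·log₂(0.28) = 0.5142
−0.13·log₂(0.13) = 0.3826
−0.04·log₂(0.04) = 0.1858
−0.20·log₂(0.20) = 0.4644
−0.07·log₂(0.07) = 0.2686
−0.24·log₂(0.24) = 0.4941
Sum ≈ 2.4954 → 2.4954 bits.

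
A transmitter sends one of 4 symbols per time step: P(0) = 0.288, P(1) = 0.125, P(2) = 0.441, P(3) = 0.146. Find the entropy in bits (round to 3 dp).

H = −Σ pᵢ log₂ pᵢ.
−0.288·log₂(0.288) = 0.5172
−0.125·log₂(0.125) = 0.3750
−0.441·log₂(0.441) = 0.5209
−0.146·log₂(0.146) = 0.4053
Sum ≈ 1.8184 → 1.818 bits.

1.818 bits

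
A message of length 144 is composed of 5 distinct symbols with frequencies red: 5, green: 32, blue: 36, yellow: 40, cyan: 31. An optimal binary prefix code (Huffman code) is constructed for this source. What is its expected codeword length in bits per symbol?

Probabilities are the counts divided by 144.
Repeatedly combine the two least-probable nodes; the expected code length is the sum of the merged weights.
merge 5/144 + 31/144 → 1/4
merge 2/9 + 1/4 → 17/36
merge 1/4 + 5/18 → 19/36
merge 17/36 + 19/36 → 1
L = 1/4 + 17/36 + 19/36 + 1 = 9/4 = 2.25 bits/symbol.

2.25 bits/symbol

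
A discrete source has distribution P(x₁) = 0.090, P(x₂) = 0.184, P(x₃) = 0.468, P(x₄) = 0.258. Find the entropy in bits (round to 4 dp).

H = −Σ pᵢ log₂ pᵢ.
−0.090·log₂(0.090) = 0.3127
−0.184·log₂(0.184) = 0.4494
−0.468·log₂(0.468) = 0.5127
−0.258·log₂(0.258) = 0.5043
Sum ≈ 1.7790 → 1.7790 bits.

1.7790 bits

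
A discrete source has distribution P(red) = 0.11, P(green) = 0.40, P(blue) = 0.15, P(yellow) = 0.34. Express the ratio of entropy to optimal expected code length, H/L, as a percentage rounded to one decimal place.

Entropy H = −Σ p log₂ p ≈ 1.8188 bits.
Huffman merges: 11/100+3/20→13/50; 13/50+17/50→3/5; 2/5+3/5→1. L = 93/50 ≈ 1.8600.
Efficiency = H/L = 1.8188/1.8600 = 97.8%.

97.8%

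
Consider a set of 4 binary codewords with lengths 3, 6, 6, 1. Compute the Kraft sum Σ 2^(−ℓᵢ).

0.65625

With common denominator 2^6 = 64: Σ 2^(−ℓᵢ) = 8/64 + 1/64 + 1/64 + 32/64 = 42/64 = 0.65625.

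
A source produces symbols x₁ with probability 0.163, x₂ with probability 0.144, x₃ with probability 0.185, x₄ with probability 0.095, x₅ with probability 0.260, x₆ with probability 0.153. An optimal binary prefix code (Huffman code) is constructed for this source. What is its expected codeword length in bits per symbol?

2.555 bits/symbol

Repeatedly combine the two least-probable nodes; the expected code length is the sum of the merged weights.
merge 19/200 + 18/125 → 239/1000
merge 153/1000 + 163/1000 → 79/250
merge 37/200 + 239/1000 → 53/125
merge 13/50 + 79/250 → 72/125
merge 53/125 + 72/125 → 1
L = 239/1000 + 79/250 + 53/125 + 72/125 + 1 = 511/200 = 2.555 bits/symbol.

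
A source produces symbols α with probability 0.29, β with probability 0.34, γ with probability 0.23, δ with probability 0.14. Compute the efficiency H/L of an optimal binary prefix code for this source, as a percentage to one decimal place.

Entropy H = −Σ p log₂ p ≈ 1.9319 bits.
Huffman merges: 7/50+23/100→37/100; 29/100+17/50→63/100; 37/100+63/100→1. L = 2 ≈ 2.0000.
Efficiency = H/L = 1.9319/2.0000 = 96.6%.

96.6%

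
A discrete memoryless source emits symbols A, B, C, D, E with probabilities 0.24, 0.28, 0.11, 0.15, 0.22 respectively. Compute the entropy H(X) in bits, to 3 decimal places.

H = −Σ pᵢ log₂ pᵢ.
−0.24·log₂(0.24) = 0.4941
−0.28·log₂(0.28) = 0.5142
−0.11·log₂(0.11) = 0.3503
−0.15·log₂(0.15) = 0.4105
−0.22·log₂(0.22) = 0.4806
Sum ≈ 2.2498 → 2.250 bits.

2.250 bits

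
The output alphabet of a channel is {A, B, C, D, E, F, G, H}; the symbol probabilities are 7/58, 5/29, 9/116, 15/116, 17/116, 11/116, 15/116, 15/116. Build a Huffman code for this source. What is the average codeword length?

Repeatedly combine the two least-probable nodes; the expected code length is the sum of the merged weights.
merge 9/116 + 11/116 → 5/29
merge 7/58 + 15/116 → 1/4
merge 15/116 + 15/116 → 15/58
merge 17/116 + 5/29 → 37/116
merge 5/29 + 1/4 → 49/116
merge 15/58 + 37/116 → 67/116
merge 49/116 + 67/116 → 1
L = 5/29 + 1/4 + 15/58 + 37/116 + 49/116 + 67/116 + 1 = 3 bits/symbol.

3 bits/symbol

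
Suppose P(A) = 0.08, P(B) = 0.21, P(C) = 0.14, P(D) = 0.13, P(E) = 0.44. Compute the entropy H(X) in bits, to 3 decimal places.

2.065 bits

H = −Σ pᵢ log₂ pᵢ.
−0.08·log₂(0.08) = 0.2915
−0.21·log₂(0.21) = 0.4728
−0.14·log₂(0.14) = 0.3971
−0.13·log₂(0.13) = 0.3826
−0.44·log₂(0.44) = 0.5211
Sum ≈ 2.0652 → 2.065 bits.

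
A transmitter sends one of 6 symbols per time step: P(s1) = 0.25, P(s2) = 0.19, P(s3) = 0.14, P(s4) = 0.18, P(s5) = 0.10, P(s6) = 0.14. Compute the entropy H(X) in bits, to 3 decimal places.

H = −Σ pᵢ log₂ pᵢ.
−0.25·log₂(0.25) = 0.5000
−0.19·log₂(0.19) = 0.4552
−0.14·log₂(0.14) = 0.3971
−0.18·log₂(0.18) = 0.4453
−0.10·log₂(0.10) = 0.3322
−0.14·log₂(0.14) = 0.3971
Sum ≈ 2.5269 → 2.527 bits.

2.527 bits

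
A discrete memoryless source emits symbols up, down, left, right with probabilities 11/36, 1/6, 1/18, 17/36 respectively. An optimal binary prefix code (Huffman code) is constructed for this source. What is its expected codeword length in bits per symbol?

Repeatedly combine the two least-probable nodes; the expected code length is the sum of the merged weights.
merge 1/18 + 1/6 → 2/9
merge 2/9 + 11/36 → 19/36
merge 17/36 + 19/36 → 1
L = 2/9 + 19/36 + 1 = 7/4 = 1.75 bits/symbol.

1.75 bits/symbol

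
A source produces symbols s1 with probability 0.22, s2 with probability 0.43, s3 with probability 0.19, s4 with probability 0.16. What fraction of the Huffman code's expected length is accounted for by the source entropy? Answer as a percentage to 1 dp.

Entropy H = −Σ p log₂ p ≈ 1.8824 bits.
Huffman merges: 4/25+19/100→7/20; 11/50+7/20→57/100; 43/100+57/100→1. L = 48/25 ≈ 1.9200.
Efficiency = H/L = 1.8824/1.9200 = 98.0%.

98.0%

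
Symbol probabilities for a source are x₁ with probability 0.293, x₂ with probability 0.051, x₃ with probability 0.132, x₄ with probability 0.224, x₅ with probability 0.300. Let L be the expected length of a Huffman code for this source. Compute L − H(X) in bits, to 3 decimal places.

Entropy H = −Σ p log₂ p ≈ 2.1281 bits.
Huffman merges: 51/1000+33/250→183/1000; 183/1000+28/125→407/1000; 293/1000+3/10→593/1000; 407/1000+593/1000→1. L = 2183/1000 ≈ 2.1830.
L − H = 2.1830 − 2.1281 = 0.055 bits.

0.055 bits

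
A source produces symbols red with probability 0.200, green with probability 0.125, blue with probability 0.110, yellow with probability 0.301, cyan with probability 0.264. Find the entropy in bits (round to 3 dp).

H = −Σ pᵢ log₂ pᵢ.
−0.200·log₂(0.200) = 0.4644
−0.125·log₂(0.125) = 0.3750
−0.110·log₂(0.110) = 0.3503
−0.301·log₂(0.301) = 0.5214
−0.264·log₂(0.264) = 0.5072
Sum ≈ 2.2183 → 2.218 bits.

2.218 bits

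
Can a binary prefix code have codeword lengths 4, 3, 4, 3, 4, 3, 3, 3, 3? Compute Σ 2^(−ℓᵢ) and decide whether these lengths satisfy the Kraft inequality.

0.9375; yes

With common denominator 2^4 = 16: Σ 2^(−ℓᵢ) = 1/16 + 2/16 + 1/16 + 2/16 + 1/16 + 2/16 + 2/16 + 2/16 + 2/16 = 15/16 = 0.9375.
Kraft's inequality requires Σ ≤ 1; here Σ = 0.9375 ≤ 1, so such a prefix code exists.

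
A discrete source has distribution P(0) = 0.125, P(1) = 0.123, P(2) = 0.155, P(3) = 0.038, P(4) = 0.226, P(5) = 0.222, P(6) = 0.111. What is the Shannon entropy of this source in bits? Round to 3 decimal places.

2.662 bits

H = −Σ pᵢ log₂ pᵢ.
−0.125·log₂(0.125) = 0.3750
−0.123·log₂(0.123) = 0.3719
−0.155·log₂(0.155) = 0.4169
−0.038·log₂(0.038) = 0.1793
−0.226·log₂(0.226) = 0.4849
−0.222·log₂(0.222) = 0.4820
−0.111·log₂(0.111) = 0.3520
Sum ≈ 2.6620 → 2.662 bits.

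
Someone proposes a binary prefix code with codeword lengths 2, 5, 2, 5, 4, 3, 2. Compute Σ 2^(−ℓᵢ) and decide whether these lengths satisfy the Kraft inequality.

1; yes

With common denominator 2^5 = 32: Σ 2^(−ℓᵢ) = 8/32 + 1/32 + 8/32 + 1/32 + 2/32 + 4/32 + 8/32 = 32/32 = 1.
Kraft's inequality requires Σ ≤ 1; here Σ = 1 ≤ 1, so such a prefix code exists.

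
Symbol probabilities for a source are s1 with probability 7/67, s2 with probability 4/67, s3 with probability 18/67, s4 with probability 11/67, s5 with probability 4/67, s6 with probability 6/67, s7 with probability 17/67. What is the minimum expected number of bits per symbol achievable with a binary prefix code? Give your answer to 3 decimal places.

2.597 bits/symbol

Repeatedly combine the two least-probable nodes; the expected code length is the sum of the merged weights.
merge 4/67 + 4/67 → 8/67
merge 6/67 + 7/67 → 13/67
merge 8/67 + 11/67 → 19/67
merge 13/67 + 17/67 → 30/67
merge 18/67 + 19/67 → 37/67
merge 30/67 + 37/67 → 1
L = 8/67 + 13/67 + 19/67 + 30/67 + 37/67 + 1 = 174/67 ≈ 2.597 bits/symbol.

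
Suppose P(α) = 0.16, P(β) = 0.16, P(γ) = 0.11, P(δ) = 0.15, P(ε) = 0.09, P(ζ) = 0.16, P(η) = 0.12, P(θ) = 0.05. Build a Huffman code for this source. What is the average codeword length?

2.98 bits/symbol

Repeatedly combine the two least-probable nodes; the expected code length is the sum of the merged weights.
merge 1/20 + 9/100 → 7/50
merge 11/100 + 3/25 → 23/100
merge 7/50 + 3/20 → 29/100
merge 4/25 + 4/25 → 8/25
merge 4/25 + 23/100 → 39/100
merge 29/100 + 8/25 → 61/100
merge 39/100 + 61/100 → 1
L = 7/50 + 23/100 + 29/100 + 8/25 + 39/100 + 61/100 + 1 = 149/50 = 2.98 bits/symbol.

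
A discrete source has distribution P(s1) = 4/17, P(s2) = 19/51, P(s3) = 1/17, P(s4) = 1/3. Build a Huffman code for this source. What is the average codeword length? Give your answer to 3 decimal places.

Repeatedly combine the two least-probable nodes; the expected code length is the sum of the merged weights.
merge 1/17 + 4/17 → 5/17
merge 5/17 + 1/3 → 32/51
merge 19/51 + 32/51 → 1
L = 5/17 + 32/51 + 1 = 98/51 ≈ 1.922 bits/symbol.

1.922 bits/symbol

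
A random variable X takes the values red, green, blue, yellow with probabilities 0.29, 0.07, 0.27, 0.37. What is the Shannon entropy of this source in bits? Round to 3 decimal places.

1.827 bits

H = −Σ pᵢ log₂ pᵢ.
−0.29·log₂(0.29) = 0.5179
−0.07·log₂(0.07) = 0.2686
−0.27·log₂(0.27) = 0.5100
−0.37·log₂(0.37) = 0.5307
Sum ≈ 1.8272 → 1.827 bits.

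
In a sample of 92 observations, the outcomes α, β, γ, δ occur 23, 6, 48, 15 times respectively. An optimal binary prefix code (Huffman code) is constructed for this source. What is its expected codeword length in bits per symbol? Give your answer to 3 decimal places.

1.707 bits/symbol

Probabilities are the counts divided by 92.
Repeatedly combine the two least-probable nodes; the expected code length is the sum of the merged weights.
merge 3/46 + 15/92 → 21/92
merge 21/92 + 1/4 → 11/23
merge 11/23 + 12/23 → 1
L = 21/92 + 11/23 + 1 = 157/92 ≈ 1.707 bits/symbol.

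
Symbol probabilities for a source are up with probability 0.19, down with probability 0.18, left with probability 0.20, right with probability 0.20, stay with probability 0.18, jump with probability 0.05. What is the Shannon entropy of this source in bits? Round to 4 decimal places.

H = −Σ pᵢ log₂ pᵢ.
−0.19·log₂(0.19) = 0.4552
−0.18·log₂(0.18) = 0.4453
−0.20·log₂(0.20) = 0.4644
−0.20·log₂(0.20) = 0.4644
−0.18·log₂(0.18) = 0.4453
−0.05·log₂(0.05) = 0.2161
Sum ≈ 2.4907 → 2.4907 bits.

2.4907 bits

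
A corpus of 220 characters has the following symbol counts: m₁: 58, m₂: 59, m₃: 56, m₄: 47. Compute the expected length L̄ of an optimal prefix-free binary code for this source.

Probabilities are the counts divided by 220.
Repeatedly combine the two least-probable nodes; the expected code length is the sum of the merged weights.
merge 47/220 + 14/55 → 103/220
merge 29/110 + 59/220 → 117/220
merge 103/220 + 117/220 → 1
L = 103/220 + 117/220 + 1 = 2 bits/symbol.

2 bits/symbol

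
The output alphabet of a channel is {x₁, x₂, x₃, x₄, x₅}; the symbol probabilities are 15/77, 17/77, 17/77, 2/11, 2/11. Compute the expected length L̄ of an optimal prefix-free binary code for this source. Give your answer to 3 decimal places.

Repeatedly combine the two least-probable nodes; the expected code length is the sum of the merged weights.
merge 2/11 + 2/11 → 4/11
merge 15/77 + 17/77 → 32/77
merge 17/77 + 4/11 → 45/77
merge 32/77 + 45/77 → 1
L = 4/11 + 32/77 + 45/77 + 1 = 26/11 ≈ 2.364 bits/symbol.

2.364 bits/symbol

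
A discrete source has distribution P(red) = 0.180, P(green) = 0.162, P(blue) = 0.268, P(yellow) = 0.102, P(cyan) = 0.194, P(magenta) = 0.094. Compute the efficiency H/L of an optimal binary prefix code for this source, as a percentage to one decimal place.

Entropy H = −Σ p log₂ p ≈ 2.4954 bits.
Huffman merges: 47/500+51/500→49/250; 81/500+9/50→171/500; 97/500+49/250→39/100; 67/250+171/500→61/100; 39/100+61/100→1. L = 1269/500 ≈ 2.5380.
Efficiency = H/L = 2.4954/2.5380 = 98.3%.

98.3%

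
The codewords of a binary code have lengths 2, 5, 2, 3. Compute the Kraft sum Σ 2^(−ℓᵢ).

With common denominator 2^5 = 32: Σ 2^(−ℓᵢ) = 8/32 + 1/32 + 8/32 + 4/32 = 21/32 = 0.65625.

0.65625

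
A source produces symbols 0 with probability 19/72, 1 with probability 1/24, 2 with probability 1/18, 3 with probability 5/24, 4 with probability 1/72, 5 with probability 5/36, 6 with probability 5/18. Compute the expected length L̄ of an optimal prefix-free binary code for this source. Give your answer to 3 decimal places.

Repeatedly combine the two least-probable nodes; the expected code length is the sum of the merged weights.
merge 1/72 + 1/24 → 1/18
merge 1/18 + 1/18 → 1/9
merge 1/9 + 5/36 → 1/4
merge 5/24 + 1/4 → 11/24
merge 19/72 + 5/18 → 13/24
merge 11/24 + 13/24 → 1
L = 1/18 + 1/9 + 1/4 + 11/24 + 13/24 + 1 = 29/12 ≈ 2.417 bits/symbol.

2.417 bits/symbol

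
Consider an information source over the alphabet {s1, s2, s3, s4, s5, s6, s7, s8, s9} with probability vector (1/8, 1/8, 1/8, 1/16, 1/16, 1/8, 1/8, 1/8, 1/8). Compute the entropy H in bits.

3.125 bits

Each probability is a power of 1/2, so log₂(1/p) is an integer.
H = Σ p·log₂(1/p) = 1/8·3 + 1/8·3 + 1/8·3 + 1/16·4 + 1/16·4 + 1/8·3 + 1/8·3 + 1/8·3 + 1/8·3 = 3.125 bits.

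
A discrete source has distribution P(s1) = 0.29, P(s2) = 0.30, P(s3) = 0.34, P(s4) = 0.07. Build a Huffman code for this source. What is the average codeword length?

2 bits/symbol

Repeatedly combine the two least-probable nodes; the expected code length is the sum of the merged weights.
merge 7/100 + 29/100 → 9/25
merge 3/10 + 17/50 → 16/25
merge 9/25 + 16/25 → 1
L = 9/25 + 16/25 + 1 = 2 bits/symbol.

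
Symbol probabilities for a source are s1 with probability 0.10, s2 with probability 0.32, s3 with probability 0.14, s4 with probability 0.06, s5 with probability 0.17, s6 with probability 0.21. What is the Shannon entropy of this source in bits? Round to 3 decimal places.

H = −Σ pᵢ log₂ pᵢ.
−0.10·log₂(0.10) = 0.3322
−0.32·log₂(0.32) = 0.5260
−0.14·log₂(0.14) = 0.3971
−0.06·log₂(0.06) = 0.2435
−0.17·log₂(0.17) = 0.4346
−0.21·log₂(0.21) = 0.4728
Sum ≈ 2.4063 → 2.406 bits.

2.406 bits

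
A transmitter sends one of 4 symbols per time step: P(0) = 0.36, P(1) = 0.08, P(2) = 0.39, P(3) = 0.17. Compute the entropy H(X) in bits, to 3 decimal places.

H = −Σ pᵢ log₂ pᵢ.
−0.36·log₂(0.36) = 0.5306
−0.08·log₂(0.08) = 0.2915
−0.39·log₂(0.39) = 0.5298
−0.17·log₂(0.17) = 0.4346
Sum ≈ 1.7865 → 1.787 bits.

1.787 bits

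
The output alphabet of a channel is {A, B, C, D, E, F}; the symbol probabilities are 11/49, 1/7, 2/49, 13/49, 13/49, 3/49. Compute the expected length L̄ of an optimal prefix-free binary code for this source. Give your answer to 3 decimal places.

2.347 bits/symbol

Repeatedly combine the two least-probable nodes; the expected code length is the sum of the merged weights.
merge 2/49 + 3/49 → 5/49
merge 5/49 + 1/7 → 12/49
merge 11/49 + 12/49 → 23/49
merge 13/49 + 13/49 → 26/49
merge 23/49 + 26/49 → 1
L = 5/49 + 12/49 + 23/49 + 26/49 + 1 = 115/49 ≈ 2.347 bits/symbol.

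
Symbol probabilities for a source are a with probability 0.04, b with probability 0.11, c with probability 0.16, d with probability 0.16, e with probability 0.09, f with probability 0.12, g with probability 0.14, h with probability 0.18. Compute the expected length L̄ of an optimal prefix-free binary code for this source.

Repeatedly combine the two least-probable nodes; the expected code length is the sum of the merged weights.
merge 1/25 + 9/100 → 13/100
merge 11/100 + 3/25 → 23/100
merge 13/100 + 7/50 → 27/100
merge 4/25 + 4/25 → 8/25
merge 9/50 + 23/100 → 41/100
merge 27/100 + 8/25 → 59/100
merge 41/100 + 59/100 → 1
L = 13/100 + 23/100 + 27/100 + 8/25 + 41/100 + 59/100 + 1 = 59/20 = 2.95 bits/symbol.

2.95 bits/symbol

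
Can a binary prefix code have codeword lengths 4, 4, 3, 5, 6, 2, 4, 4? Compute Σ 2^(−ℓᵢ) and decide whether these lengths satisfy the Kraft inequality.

0.671875; yes

With common denominator 2^6 = 64: Σ 2^(−ℓᵢ) = 4/64 + 4/64 + 8/64 + 2/64 + 1/64 + 16/64 + 4/64 + 4/64 = 43/64 = 0.671875.
Kraft's inequality requires Σ ≤ 1; here Σ = 0.671875 ≤ 1, so such a prefix code exists.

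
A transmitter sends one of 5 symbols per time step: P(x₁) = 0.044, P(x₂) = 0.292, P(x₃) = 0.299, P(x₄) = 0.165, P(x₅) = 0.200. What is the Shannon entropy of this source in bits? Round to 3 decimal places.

2.131 bits

H = −Σ pᵢ log₂ pᵢ.
−0.044·log₂(0.044) = 0.1983
−0.292·log₂(0.292) = 0.5186
−0.299·log₂(0.299) = 0.5208
−0.165·log₂(0.165) = 0.4289
−0.200·log₂(0.200) = 0.4644
Sum ≈ 2.1309 → 2.131 bits.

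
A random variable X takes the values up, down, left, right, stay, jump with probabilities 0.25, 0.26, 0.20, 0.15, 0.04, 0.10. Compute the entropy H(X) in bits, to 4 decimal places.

H = −Σ pᵢ log₂ pᵢ.
−0.25·log₂(0.25) = 0.5000
−0.26·log₂(0.26) = 0.5053
−0.20·log₂(0.20) = 0.4644
−0.15·log₂(0.15) = 0.4105
−0.04·log₂(0.04) = 0.1858
−0.10·log₂(0.10) = 0.3322
Sum ≈ 2.3982 → 2.3982 bits.

2.3982 bits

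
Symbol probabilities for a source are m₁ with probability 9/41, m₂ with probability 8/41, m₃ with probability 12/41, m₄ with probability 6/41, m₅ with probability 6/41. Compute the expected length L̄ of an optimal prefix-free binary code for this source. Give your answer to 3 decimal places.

2.293 bits/symbol

Repeatedly combine the two least-probable nodes; the expected code length is the sum of the merged weights.
merge 6/41 + 6/41 → 12/41
merge 8/41 + 9/41 → 17/41
merge 12/41 + 12/41 → 24/41
merge 17/41 + 24/41 → 1
L = 12/41 + 17/41 + 24/41 + 1 = 94/41 ≈ 2.293 bits/symbol.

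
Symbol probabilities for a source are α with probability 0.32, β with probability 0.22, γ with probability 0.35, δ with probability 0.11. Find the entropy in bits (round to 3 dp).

1.887 bits

H = −Σ pᵢ log₂ pᵢ.
−0.32·log₂(0.32) = 0.5260
−0.22·log₂(0.22) = 0.4806
−0.35·log₂(0.35) = 0.5301
−0.11·log₂(0.11) = 0.3503
Sum ≈ 1.8870 → 1.887 bits.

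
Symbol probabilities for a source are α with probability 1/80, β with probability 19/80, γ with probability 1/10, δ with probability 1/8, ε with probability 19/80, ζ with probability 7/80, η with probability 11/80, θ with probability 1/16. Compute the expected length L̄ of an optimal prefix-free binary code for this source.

2.7625 bits/symbol

Repeatedly combine the two least-probable nodes; the expected code length is the sum of the merged weights.
merge 1/80 + 1/16 → 3/40
merge 3/40 + 7/80 → 13/80
merge 1/10 + 1/8 → 9/40
merge 11/80 + 13/80 → 3/10
merge 9/40 + 19/80 → 37/80
merge 19/80 + 3/10 → 43/80
merge 37/80 + 43/80 → 1
L = 3/40 + 13/80 + 9/40 + 3/10 + 37/80 + 43/80 + 1 = 221/80 = 2.7625 bits/symbol.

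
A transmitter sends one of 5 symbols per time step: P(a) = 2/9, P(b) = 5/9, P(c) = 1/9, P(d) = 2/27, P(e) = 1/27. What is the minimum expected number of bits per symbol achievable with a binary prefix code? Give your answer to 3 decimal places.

1.778 bits/symbol

Repeatedly combine the two least-probable nodes; the expected code length is the sum of the merged weights.
merge 1/27 + 2/27 → 1/9
merge 1/9 + 1/9 → 2/9
merge 2/9 + 2/9 → 4/9
merge 4/9 + 5/9 → 1
L = 1/9 + 2/9 + 4/9 + 1 = 16/9 ≈ 1.778 bits/symbol.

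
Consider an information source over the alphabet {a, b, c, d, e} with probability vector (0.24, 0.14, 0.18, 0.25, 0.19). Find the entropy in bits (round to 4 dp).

2.2918 bits

H = −Σ pᵢ log₂ pᵢ.
−0.24·log₂(0.24) = 0.4941
−0.14·log₂(0.14) = 0.3971
−0.18·log₂(0.18) = 0.4453
−0.25·log₂(0.25) = 0.5000
−0.19·log₂(0.19) = 0.4552
Sum ≈ 2.2918 → 2.2918 bits.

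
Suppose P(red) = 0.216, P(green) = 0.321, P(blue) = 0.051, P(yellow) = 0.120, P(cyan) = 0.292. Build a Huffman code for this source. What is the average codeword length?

Repeatedly combine the two least-probable nodes; the expected code length is the sum of the merged weights.
merge 51/1000 + 3/25 → 171/1000
merge 171/1000 + 27/125 → 387/1000
merge 73/250 + 321/1000 → 613/1000
merge 387/1000 + 613/1000 → 1
L = 171/1000 + 387/1000 + 613/1000 + 1 = 2171/1000 = 2.171 bits/symbol.

2.171 bits/symbol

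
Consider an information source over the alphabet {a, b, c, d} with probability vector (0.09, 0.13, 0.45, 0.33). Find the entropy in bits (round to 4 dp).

1.7415 bits

H = −Σ pᵢ log₂ pᵢ.
−0.09·log₂(0.09) = 0.3127
−0.13·log₂(0.13) = 0.3826
−0.45·log₂(0.45) = 0.5184
−0.33·log₂(0.33) = 0.5278
Sum ≈ 1.7415 → 1.7415 bits.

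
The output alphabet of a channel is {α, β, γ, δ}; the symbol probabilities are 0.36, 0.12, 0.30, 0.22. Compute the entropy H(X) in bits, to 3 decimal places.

H = −Σ pᵢ log₂ pᵢ.
−0.36·log₂(0.36) = 0.5306
−0.12·log₂(0.12) = 0.3671
−0.30·log₂(0.30) = 0.5211
−0.22·log₂(0.22) = 0.4806
Sum ≈ 1.8993 → 1.899 bits.

1.899 bits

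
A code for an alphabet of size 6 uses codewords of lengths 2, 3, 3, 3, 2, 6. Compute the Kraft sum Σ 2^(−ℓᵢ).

0.890625

With common denominator 2^6 = 64: Σ 2^(−ℓᵢ) = 16/64 + 8/64 + 8/64 + 8/64 + 16/64 + 1/64 = 57/64 = 0.890625.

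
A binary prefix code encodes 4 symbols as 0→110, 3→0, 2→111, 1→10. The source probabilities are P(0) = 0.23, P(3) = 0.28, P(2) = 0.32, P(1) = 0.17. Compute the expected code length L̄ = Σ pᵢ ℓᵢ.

L̄ = Σ pᵢ·ℓᵢ = 0.23·3 + 0.28·1 + 0.32·3 + 0.17·2 = 2.27 bits/symbol.

2.27 bits/symbol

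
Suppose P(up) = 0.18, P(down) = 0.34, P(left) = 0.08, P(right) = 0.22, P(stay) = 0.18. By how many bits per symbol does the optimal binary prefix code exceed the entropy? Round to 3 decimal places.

0.068 bits

Entropy H = −Σ p log₂ p ≈ 2.1919 bits.
Huffman merges: 2/25+9/50→13/50; 9/50+11/50→2/5; 13/50+17/50→3/5; 2/5+3/5→1. L = 113/50 ≈ 2.2600.
L − H = 2.2600 − 2.1919 = 0.068 bits.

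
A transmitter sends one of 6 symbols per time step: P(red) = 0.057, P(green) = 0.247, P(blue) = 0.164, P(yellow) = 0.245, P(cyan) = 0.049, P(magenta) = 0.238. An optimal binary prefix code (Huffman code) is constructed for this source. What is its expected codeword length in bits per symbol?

Repeatedly combine the two least-probable nodes; the expected code length is the sum of the merged weights.
merge 49/1000 + 57/1000 → 53/500
merge 53/500 + 41/250 → 27/100
merge 119/500 + 49/200 → 483/1000
merge 247/1000 + 27/100 → 517/1000
merge 483/1000 + 517/1000 → 1
L = 53/500 + 27/100 + 483/1000 + 517/1000 + 1 = 297/125 = 2.376 bits/symbol.

2.376 bits/symbol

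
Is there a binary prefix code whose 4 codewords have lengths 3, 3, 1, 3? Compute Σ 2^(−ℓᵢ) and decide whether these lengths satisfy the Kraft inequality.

With common denominator 2^3 = 8: Σ 2^(−ℓᵢ) = 1/8 + 1/8 + 4/8 + 1/8 = 7/8 = 0.875.
Kraft's inequality requires Σ ≤ 1; here Σ = 0.875 ≤ 1, so such a prefix code exists.

0.875; yes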